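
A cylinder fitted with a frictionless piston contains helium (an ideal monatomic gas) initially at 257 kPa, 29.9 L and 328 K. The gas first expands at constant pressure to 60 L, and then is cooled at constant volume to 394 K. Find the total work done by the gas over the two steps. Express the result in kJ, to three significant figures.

Step 1 (isobaric): W = PΔV = (257 kPa)(60 − 29.9 L) = 7736 J.
Step 2 (isochoric): W = 0 (constant volume).
W_total = 7736 + 0 = 7736 J.

W_total ≈ 7.74 kJ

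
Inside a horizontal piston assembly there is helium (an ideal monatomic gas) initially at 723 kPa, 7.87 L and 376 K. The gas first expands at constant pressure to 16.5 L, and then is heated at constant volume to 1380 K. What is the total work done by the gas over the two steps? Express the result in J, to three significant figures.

Step 1 (isobaric): W = PΔV = (723 kPa)(16.5 − 7.87 L) = 6239 J.
Step 2 (isochoric): W = 0 (constant volume).
W_total = 6239 + 0 = 6239 J.

W_total ≈ 6240 J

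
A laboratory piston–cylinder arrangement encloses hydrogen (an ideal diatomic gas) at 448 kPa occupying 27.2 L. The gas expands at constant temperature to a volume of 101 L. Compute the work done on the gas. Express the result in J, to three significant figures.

Isothermal: W = nRT ln(V₂/V₁) = P₁V₁ ln(V₂/V₁).
P₁V₁ = (448 kPa)(27.2 L) = 12186 J.
W = 12186 × ln(101/27.2) = 12186 × 1.312
W_by_gas = 15986 J; work on gas = −W_by = -15986 J.

W ≈ -16000 J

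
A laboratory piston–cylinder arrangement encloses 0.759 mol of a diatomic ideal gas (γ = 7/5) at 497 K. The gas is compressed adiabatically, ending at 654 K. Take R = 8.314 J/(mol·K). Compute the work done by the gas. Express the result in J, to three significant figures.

Adiabatic ⇒ Q = 0, so W_by = −ΔU = nCᵥ(T₁ − T₂).
Cᵥ = 5R/2 = 20.79 J/(mol·K).
W = (0.759)(20.79)(497 − 654) = -2477 J.

W ≈ -2480 J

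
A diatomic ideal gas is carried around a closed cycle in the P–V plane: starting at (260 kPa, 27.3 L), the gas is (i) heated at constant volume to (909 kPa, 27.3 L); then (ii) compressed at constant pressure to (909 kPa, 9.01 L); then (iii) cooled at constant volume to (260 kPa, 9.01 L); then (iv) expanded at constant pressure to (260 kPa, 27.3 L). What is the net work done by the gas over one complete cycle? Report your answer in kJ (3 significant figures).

W_net ≈ -11.9 kJ

Constant-volume legs do no work.
W(ii) = (909)(9.01 − 27.3) = -16626 J; W(iv) = (260)(27.3 − 9.01) = 4755 J.
W_net = -16626 + 4755 = -11870 J (the counter-clockwise enclosed area).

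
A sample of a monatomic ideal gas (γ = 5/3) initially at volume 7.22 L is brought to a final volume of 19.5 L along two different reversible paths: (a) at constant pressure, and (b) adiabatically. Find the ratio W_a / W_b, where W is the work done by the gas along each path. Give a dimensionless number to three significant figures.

W_a / W_b ≈ 2.34

Path (a) isobaric: W = P₁(V₂ − V₁) → W_a/(P₁V₁) = 1.701.
Path (b) adiabatic: W = P₁V₁(1 − (V₁/V₂)^(γ−1))/(γ−1) → W_b/(P₁V₁) = 0.7266.
W_a / W_b = 1.701 / 0.7266 = 2.341.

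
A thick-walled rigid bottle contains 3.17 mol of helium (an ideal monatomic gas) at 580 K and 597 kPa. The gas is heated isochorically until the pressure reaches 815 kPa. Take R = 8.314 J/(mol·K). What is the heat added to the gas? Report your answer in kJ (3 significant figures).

Constant volume ⇒ W = 0, so Q = ΔU = nCᵥΔT with Cᵥ = 3R/2 = 12.47 J/(mol·K).
At constant V, T₂/T₁ = P₂/P₁ ⇒ ΔT = T₁(P₂/P₁ − 1) = 580·(815/597 − 1) = 211.8 K.
ΔU = (3.17)(12.47)(211.8) = 8373 J.

Q ≈ 8.37 kJ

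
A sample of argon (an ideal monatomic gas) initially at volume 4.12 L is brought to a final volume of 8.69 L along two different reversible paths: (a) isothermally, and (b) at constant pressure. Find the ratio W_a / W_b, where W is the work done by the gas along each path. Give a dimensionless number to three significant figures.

W_a / W_b ≈ 0.673

Path (a) isothermal: W = P₁V₁ ln(V₂/V₁) → W_a/(P₁V₁) = 0.7463.
Path (b) isobaric: W = P₁(V₂ − V₁) → W_b/(P₁V₁) = 1.109.
W_a / W_b = 0.7463 / 1.109 = 0.6728.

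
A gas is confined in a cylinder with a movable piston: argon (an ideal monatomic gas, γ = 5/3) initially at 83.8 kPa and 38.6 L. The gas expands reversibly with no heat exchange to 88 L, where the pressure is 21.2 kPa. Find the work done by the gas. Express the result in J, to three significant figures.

W ≈ 2050 J

Adiabatic: W = (P₁V₁ − P₂V₂)/(γ − 1) with γ = 5/3.
P₁V₁ = 3235 J, P₂V₂ = 1866 J.
W = (3235 − 1866) / 0.6667 = 2054 J.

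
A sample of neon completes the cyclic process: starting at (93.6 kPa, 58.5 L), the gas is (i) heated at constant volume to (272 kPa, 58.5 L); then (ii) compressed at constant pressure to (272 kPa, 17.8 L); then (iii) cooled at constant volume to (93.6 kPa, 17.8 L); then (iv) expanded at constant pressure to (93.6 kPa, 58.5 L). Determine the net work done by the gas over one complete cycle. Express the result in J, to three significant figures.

W_net ≈ -7260 J

Constant-volume legs do no work.
W(ii) = (272)(17.8 − 58.5) = -11070 J; W(iv) = (93.6)(58.5 − 17.8) = 3810 J.
W_net = -11070 + 3810 = -7261 J (the counter-clockwise enclosed area).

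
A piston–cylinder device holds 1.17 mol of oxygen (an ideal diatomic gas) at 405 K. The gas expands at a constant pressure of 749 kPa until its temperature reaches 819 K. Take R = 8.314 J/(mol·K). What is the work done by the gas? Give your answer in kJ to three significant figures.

W ≈ 4.03 kJ

Isobaric: W = P ΔV = nR ΔT.
W = (1.17)(8.314)(819 − 405) = 4027 J.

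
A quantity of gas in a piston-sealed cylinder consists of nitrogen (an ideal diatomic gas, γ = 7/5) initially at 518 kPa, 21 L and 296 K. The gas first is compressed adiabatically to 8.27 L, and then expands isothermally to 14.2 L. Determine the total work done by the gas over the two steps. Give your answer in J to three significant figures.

W_total ≈ -3750 J

Step 1 (adiabatic): W = (P₁V₁ − P₂V₂)/(γ−1) = (10878 − 15792)/0.4 = -12285 J.
After step 1: P = 1910 kPa, V = 8.27 L, T = 429.7 K.
Step 2 (isothermal): W = P₁V₁ ln(V₂/V₁) = (15792) ln(14.2/8.27) = 8537 J.
W_total = -12285 + 8537 = -3748 J.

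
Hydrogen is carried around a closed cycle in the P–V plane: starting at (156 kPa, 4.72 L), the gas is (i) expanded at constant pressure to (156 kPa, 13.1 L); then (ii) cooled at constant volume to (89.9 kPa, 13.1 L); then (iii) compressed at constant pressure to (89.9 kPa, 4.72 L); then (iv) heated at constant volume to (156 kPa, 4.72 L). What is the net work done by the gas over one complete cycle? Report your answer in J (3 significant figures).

Constant-volume legs do no work.
W(i) = (156)(13.1 − 4.72) = 1307 J; W(iii) = (89.9)(4.72 − 13.1) = -753.4 J.
W_net = 1307 − 753.4 = 553.9 J (the clockwise enclosed area).

W_net ≈ 554 J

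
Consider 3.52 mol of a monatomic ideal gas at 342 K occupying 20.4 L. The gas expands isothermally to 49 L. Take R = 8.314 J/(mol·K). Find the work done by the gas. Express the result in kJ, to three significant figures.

W ≈ 8.77 kJ

Isothermal: W = nRT ln(V₂/V₁).
W = (3.52)(8.314)(342) × ln(49/20.4)
  = 10009 × 0.8763
W_by_gas = 8771 J.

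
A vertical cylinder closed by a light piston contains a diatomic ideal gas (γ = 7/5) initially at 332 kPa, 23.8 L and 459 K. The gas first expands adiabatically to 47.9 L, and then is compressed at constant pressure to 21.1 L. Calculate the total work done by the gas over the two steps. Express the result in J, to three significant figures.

Step 1 (adiabatic): W = (P₁V₁ − P₂V₂)/(γ−1) = (7902 − 5973)/0.4 = 4821 J.
After step 1: P = 124.7 kPa, V = 47.9 L, T = 347 K.
Step 2 (isobaric): W = PΔV = (124.7 kPa)(21.1 − 47.9 L) = -3342 J.
W_total = 4821 − 3342 = 1479 J.

W_total ≈ 1480 J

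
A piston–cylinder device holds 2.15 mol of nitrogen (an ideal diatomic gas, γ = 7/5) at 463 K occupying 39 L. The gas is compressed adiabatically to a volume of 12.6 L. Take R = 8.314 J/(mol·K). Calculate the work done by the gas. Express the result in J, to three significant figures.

W ≈ -11800 J

Adiabatic: TV^(γ−1) = const with γ = 7/5.
T₂ = T₁ (V₁/V₂)^(γ−1) = 463 × (39/12.6)^0.4 = 463 × 1.571 = 727.5 K.
W_by = nCᵥ(T₁ − T₂) = (2.15)(20.79)(463 − 727.5) = -11822 J.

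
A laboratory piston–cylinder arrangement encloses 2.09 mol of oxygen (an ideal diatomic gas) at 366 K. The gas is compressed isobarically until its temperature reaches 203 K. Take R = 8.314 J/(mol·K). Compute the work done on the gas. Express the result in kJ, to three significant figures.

W ≈ 2.83 kJ

Isobaric: W = P ΔV = nR ΔT.
W = (2.09)(8.314)(203 − 366) = -2832 J.
Work on gas = −W_by = 2832 J.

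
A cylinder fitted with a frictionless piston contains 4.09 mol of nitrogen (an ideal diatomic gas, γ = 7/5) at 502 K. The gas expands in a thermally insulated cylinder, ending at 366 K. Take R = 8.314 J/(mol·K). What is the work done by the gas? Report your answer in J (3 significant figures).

Adiabatic ⇒ Q = 0, so W_by = −ΔU = nCᵥ(T₁ − T₂).
Cᵥ = 5R/2 = 20.79 J/(mol·K).
W = (4.09)(20.79)(502 − 366) = 11561 J.

W ≈ 11600 J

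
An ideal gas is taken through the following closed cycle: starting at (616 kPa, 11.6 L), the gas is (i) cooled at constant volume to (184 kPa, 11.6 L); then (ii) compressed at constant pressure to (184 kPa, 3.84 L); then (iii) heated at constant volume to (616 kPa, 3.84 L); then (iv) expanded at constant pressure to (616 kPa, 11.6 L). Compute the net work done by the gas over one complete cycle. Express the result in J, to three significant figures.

W_net ≈ 3350 J

Constant-volume legs do no work.
W(ii) = (184)(3.84 − 11.6) = -1428 J; W(iv) = (616)(11.6 − 3.84) = 4780 J.
W_net = -1428 + 4780 = 3352 J (the clockwise enclosed area).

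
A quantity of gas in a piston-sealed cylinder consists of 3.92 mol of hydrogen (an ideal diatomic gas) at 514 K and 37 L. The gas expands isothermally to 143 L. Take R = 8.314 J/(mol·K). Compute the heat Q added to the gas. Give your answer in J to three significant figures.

Isothermal ⇒ ΔU = 0, so Q = W = nRT ln(V₂/V₁).
Q = (3.92)(8.314)(514) ln(143/37) = 16752 × 1.352 = 22647 J.

Q ≈ 22600 J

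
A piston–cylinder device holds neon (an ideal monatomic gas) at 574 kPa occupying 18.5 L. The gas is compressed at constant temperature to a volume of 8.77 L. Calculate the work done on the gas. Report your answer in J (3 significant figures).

W ≈ 7930 J

Isothermal: W = nRT ln(V₂/V₁) = P₁V₁ ln(V₂/V₁).
P₁V₁ = (574 kPa)(18.5 L) = 10619 J.
W = 10619 × ln(8.77/18.5) = 10619 × -0.7464
W_by_gas = -7926 J; work on gas = −W_by = 7926 J.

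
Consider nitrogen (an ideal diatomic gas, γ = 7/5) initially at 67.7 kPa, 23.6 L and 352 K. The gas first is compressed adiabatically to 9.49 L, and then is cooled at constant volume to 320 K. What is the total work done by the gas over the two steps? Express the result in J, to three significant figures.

W_total ≈ -1760 J

Step 1 (adiabatic): W = (P₁V₁ − P₂V₂)/(γ−1) = (1598 − 2300)/0.4 = -1756 J.
Step 2 (isochoric): W = 0 (constant volume).
W_total = -1756 + 0 = -1756 J.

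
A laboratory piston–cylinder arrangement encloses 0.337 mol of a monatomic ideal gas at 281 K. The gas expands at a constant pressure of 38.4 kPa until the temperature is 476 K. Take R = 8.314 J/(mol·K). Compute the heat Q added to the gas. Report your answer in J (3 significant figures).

Isobaric: W = nRΔT = (0.337)(8.314)(195) = 546.4 J.
ΔU = nCᵥΔT with Cᵥ = 3R/2: ΔU = (0.337)(12.47)(195) = 819.5 J.
Q = ΔU + W = 819.5 + 546.4 = 1366 J.

Q ≈ 1370 J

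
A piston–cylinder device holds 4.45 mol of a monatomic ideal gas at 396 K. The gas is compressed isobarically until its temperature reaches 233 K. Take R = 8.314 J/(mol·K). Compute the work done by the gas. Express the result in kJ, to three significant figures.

W ≈ -6.03 kJ

Isobaric: W = P ΔV = nR ΔT.
W = (4.45)(8.314)(233 − 396) = -6031 J.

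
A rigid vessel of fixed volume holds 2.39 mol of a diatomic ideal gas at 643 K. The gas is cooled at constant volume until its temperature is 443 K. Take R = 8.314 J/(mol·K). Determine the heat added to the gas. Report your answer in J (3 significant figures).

Constant volume ⇒ W = 0, so Q = ΔU = nCᵥΔT with Cᵥ = 5R/2 = 20.79 J/(mol·K).
ΔU = (2.39)(20.79)(443 − 643) = -9935 J.

Q ≈ -9940 J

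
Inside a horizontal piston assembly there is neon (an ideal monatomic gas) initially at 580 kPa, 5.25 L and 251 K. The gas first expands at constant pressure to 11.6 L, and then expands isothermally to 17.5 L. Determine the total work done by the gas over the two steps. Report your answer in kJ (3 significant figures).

W_total ≈ 6.45 kJ

Step 1 (isobaric): W = PΔV = (580 kPa)(11.6 − 5.25 L) = 3683 J.
After step 1: P = 580 kPa, V = 11.6 L, T = 554.6 K.
Step 2 (isothermal): W = P₁V₁ ln(V₂/V₁) = (6728) ln(17.5/11.6) = 2767 J.
W_total = 3683 + 2767 = 6450 J.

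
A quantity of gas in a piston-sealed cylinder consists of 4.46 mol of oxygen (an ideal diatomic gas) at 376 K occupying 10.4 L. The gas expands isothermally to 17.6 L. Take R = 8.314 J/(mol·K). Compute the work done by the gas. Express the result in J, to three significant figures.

W ≈ 7330 J

Isothermal: W = nRT ln(V₂/V₁).
W = (4.46)(8.314)(376) × ln(17.6/10.4)
  = 13942 × 0.5261
W_by_gas = 7335 J.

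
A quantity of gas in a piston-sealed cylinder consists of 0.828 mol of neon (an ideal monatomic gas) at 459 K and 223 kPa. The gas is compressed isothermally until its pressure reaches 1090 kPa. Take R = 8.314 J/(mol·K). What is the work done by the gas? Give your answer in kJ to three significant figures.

W ≈ -5.01 kJ

Isothermal process: W = nRT ln(V₂/V₁) = nRT ln(P₁/P₂).
W = (0.828)(8.314)(459) × ln(223/1090)
  = 3160 × ln(0.2046) = 3160 × -1.587
W_by_gas = -5014 J.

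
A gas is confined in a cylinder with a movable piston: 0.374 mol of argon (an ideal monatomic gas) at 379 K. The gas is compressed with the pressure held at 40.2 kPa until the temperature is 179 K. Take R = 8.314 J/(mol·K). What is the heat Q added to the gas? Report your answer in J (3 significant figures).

Isobaric: W = nRΔT = (0.374)(8.314)(-200) = -621.9 J.
ΔU = nCᵥΔT with Cᵥ = 3R/2: ΔU = (0.374)(12.47)(-200) = -932.8 J.
Q = ΔU + W = -932.8 − 621.9 = -1555 J.

Q ≈ -1550 J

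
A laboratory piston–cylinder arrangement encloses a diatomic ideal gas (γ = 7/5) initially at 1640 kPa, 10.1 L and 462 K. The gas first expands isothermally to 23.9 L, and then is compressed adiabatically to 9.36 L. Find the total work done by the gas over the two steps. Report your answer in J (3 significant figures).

W_total ≈ -4570 J

Step 1 (isothermal): W = P₁V₁ ln(V₂/V₁) = (16564) ln(23.9/10.1) = 14267 J.
After step 1: P = 693.1 kPa, V = 23.9 L, T = 462 K.
Step 2 (adiabatic): W = (P₁V₁ − P₂V₂)/(γ−1) = (16564 − 24100)/0.4 = -18840 J.
W_total = 14267 − 18840 = -4572 J.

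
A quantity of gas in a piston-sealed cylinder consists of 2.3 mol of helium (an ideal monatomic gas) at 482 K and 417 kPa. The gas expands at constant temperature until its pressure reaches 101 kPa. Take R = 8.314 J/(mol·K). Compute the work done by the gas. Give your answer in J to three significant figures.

W ≈ 13100 J

Isothermal process: W = nRT ln(V₂/V₁) = nRT ln(P₁/P₂).
W = (2.3)(8.314)(482) × ln(417/101)
  = 9217 × ln(4.129) = 9217 × 1.418
W_by_gas = 13069 J.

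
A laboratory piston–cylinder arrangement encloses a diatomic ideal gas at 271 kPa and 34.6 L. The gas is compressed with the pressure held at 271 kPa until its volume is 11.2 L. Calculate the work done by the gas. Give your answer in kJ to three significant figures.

W ≈ -6.34 kJ

Isobaric: W = P ΔV.
W = (271 kPa)(11.2 − 34.6 L) = (271)(-23.4) = -6341 J.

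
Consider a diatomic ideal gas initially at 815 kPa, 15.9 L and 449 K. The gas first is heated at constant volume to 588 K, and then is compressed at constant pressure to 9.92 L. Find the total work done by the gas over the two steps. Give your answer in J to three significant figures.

W_total ≈ -6380 J

Step 1 (isochoric): W = 0 (constant volume).
After step 1: P = 1067 kPa (V unchanged).
Step 2 (isobaric): W = PΔV = (1067 kPa)(9.92 − 15.9 L) = -6382 J.
W_total = 0 − 6382 = -6382 J.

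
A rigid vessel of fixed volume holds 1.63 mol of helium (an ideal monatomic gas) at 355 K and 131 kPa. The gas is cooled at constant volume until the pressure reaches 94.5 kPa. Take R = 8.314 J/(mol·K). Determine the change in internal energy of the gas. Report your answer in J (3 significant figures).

Constant volume ⇒ W = 0, so Q = ΔU = nCᵥΔT with Cᵥ = 3R/2 = 12.47 J/(mol·K).
At constant V, T₂/T₁ = P₂/P₁ ⇒ ΔT = T₁(P₂/P₁ − 1) = 355·(94.5/131 − 1) = -98.91 K.
ΔU = (1.63)(12.47)(-98.91) = -2011 J.

ΔU ≈ -2010 J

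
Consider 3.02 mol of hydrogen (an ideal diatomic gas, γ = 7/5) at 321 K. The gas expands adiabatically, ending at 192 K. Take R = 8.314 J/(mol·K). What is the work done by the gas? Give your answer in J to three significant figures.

Adiabatic ⇒ Q = 0, so W_by = −ΔU = nCᵥ(T₁ − T₂).
Cᵥ = 5R/2 = 20.79 J/(mol·K).
W = (3.02)(20.79)(321 − 192) = 8097 J.

W ≈ 8100 J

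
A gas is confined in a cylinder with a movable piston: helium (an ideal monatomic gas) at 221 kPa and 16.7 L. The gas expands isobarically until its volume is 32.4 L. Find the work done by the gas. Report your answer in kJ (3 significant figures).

W ≈ 3.47 kJ

Isobaric: W = P ΔV.
W = (221 kPa)(32.4 − 16.7 L) = (221)(15.7) = 3470 J.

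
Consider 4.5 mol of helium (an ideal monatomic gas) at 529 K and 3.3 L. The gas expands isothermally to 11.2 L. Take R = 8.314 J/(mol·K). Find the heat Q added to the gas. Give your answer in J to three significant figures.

Q ≈ 24200 J

Isothermal ⇒ ΔU = 0, so Q = W = nRT ln(V₂/V₁).
Q = (4.5)(8.314)(529) ln(11.2/3.3) = 19791 × 1.222 = 24185 J.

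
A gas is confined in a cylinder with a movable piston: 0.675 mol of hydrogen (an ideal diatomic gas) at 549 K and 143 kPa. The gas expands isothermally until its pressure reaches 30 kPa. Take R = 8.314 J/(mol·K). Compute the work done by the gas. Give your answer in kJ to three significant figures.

W ≈ 4.81 kJ

Isothermal process: W = nRT ln(V₂/V₁) = nRT ln(P₁/P₂).
W = (0.675)(8.314)(549) × ln(143/30)
  = 3081 × ln(4.767) = 3081 × 1.562
W_by_gas = 4811 J.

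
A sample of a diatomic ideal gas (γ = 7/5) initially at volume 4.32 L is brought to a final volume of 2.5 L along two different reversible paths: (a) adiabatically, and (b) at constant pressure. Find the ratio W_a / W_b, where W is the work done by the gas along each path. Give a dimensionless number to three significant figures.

Path (a) adiabatic: W = P₁V₁(1 − (V₁/V₂)^(γ−1))/(γ−1) → W_a/(P₁V₁) = -0.6114.
Path (b) isobaric: W = P₁(V₂ − V₁) → W_b/(P₁V₁) = -0.4213.
W_a / W_b = -0.6114 / -0.4213 = 1.451.

W_a / W_b ≈ 1.45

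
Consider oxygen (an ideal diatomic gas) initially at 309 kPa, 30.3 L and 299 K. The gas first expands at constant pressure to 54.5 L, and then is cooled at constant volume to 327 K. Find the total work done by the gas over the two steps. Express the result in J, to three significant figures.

Step 1 (isobaric): W = PΔV = (309 kPa)(54.5 − 30.3 L) = 7478 J.
Step 2 (isochoric): W = 0 (constant volume).
W_total = 7478 + 0 = 7478 J.

W_total ≈ 7480 J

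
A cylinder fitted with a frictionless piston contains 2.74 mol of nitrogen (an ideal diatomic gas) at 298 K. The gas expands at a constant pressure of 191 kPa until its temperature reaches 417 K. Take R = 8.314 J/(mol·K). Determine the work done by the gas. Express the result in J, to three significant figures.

W ≈ 2710 J

Isobaric: W = P ΔV = nR ΔT.
W = (2.74)(8.314)(417 − 298) = 2711 J.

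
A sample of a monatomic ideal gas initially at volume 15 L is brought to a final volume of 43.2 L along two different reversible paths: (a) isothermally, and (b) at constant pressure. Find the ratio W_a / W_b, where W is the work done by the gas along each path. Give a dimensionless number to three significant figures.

Path (a) isothermal: W = P₁V₁ ln(V₂/V₁) → W_a/(P₁V₁) = 1.058.
Path (b) isobaric: W = P₁(V₂ − V₁) → W_b/(P₁V₁) = 1.88.
W_a / W_b = 1.058 / 1.88 = 0.5627.

W_a / W_b ≈ 0.563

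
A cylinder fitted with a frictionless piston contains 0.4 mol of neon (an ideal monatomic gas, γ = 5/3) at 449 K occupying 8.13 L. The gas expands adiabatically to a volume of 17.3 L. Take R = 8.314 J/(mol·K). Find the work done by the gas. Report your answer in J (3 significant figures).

W ≈ 886 J

Adiabatic: TV^(γ−1) = const with γ = 5/3.
T₂ = T₁ (V₁/V₂)^(γ−1) = 449 × (8.13/17.3)^0.667 = 449 × 0.6045 = 271.4 K.
W_by = nCᵥ(T₁ − T₂) = (0.4)(12.47)(449 − 271.4) = 885.9 J.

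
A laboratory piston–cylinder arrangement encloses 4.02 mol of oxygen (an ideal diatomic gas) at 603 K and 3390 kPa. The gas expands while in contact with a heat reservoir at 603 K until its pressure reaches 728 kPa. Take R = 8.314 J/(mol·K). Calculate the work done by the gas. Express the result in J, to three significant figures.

W ≈ 31000 J

Isothermal process: W = nRT ln(V₂/V₁) = nRT ln(P₁/P₂).
W = (4.02)(8.314)(603) × ln(3390/728)
  = 20154 × ln(4.657) = 20154 × 1.538
W_by_gas = 31002 J.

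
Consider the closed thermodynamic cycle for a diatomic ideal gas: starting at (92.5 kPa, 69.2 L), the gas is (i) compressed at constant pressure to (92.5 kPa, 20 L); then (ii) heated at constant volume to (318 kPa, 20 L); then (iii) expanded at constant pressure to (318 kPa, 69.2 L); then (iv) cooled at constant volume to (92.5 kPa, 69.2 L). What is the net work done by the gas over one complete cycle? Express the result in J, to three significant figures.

W_net ≈ 11100 J

Constant-volume legs do no work.
W(i) = (92.5)(20 − 69.2) = -4551 J; W(iii) = (318)(69.2 − 20) = 15646 J.
W_net = -4551 + 15646 = 11095 J (the clockwise enclosed area).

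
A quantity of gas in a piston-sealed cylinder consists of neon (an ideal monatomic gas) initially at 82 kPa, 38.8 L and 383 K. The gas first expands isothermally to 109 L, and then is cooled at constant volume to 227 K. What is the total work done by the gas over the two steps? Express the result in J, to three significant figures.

Step 1 (isothermal): W = P₁V₁ ln(V₂/V₁) = (3182) ln(109/38.8) = 3286 J.
Step 2 (isochoric): W = 0 (constant volume).
W_total = 3286 + 0 = 3286 J.

W_total ≈ 3290 J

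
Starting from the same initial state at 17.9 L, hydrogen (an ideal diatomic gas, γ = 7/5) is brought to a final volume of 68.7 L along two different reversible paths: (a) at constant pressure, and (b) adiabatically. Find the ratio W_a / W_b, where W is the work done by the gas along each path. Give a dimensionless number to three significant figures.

Path (a) isobaric: W = P₁(V₂ − V₁) → W_a/(P₁V₁) = 2.838.
Path (b) adiabatic: W = P₁V₁(1 − (V₁/V₂)^(γ−1))/(γ−1) → W_b/(P₁V₁) = 1.04.
W_a / W_b = 2.838 / 1.04 = 2.728.

W_a / W_b ≈ 2.73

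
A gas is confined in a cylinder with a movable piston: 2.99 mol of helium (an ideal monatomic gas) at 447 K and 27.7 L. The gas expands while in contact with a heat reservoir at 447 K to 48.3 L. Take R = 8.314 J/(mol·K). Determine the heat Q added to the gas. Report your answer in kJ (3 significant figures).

Q ≈ 6.18 kJ

Isothermal ⇒ ΔU = 0, so Q = W = nRT ln(V₂/V₁).
Q = (2.99)(8.314)(447) ln(48.3/27.7) = 11112 × 0.556 = 6178 J.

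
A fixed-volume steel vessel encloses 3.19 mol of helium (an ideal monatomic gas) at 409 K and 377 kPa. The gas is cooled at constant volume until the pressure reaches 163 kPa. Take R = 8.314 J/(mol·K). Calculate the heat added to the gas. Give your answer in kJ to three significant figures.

Q ≈ -9.24 kJ

Constant volume ⇒ W = 0, so Q = ΔU = nCᵥΔT with Cᵥ = 3R/2 = 12.47 J/(mol·K).
At constant V, T₂/T₁ = P₂/P₁ ⇒ ΔT = T₁(P₂/P₁ − 1) = 409·(163/377 − 1) = -232.2 K.
ΔU = (3.19)(12.47)(-232.2) = -9236 J.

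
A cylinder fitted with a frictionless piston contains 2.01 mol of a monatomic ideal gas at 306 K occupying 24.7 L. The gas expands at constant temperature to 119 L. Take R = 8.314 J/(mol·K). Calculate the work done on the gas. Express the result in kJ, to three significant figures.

W ≈ -8.04 kJ

Isothermal: W = nRT ln(V₂/V₁).
W = (2.01)(8.314)(306) × ln(119/24.7)
  = 5114 × 1.572
W_by_gas = 8040 J; work on gas = −W_by = -8040 J.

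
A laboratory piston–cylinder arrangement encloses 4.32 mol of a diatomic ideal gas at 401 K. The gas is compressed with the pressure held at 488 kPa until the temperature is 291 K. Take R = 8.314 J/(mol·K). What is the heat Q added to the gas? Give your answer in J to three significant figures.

Q ≈ -13800 J

Isobaric: W = nRΔT = (4.32)(8.314)(-110) = -3951 J.
ΔU = nCᵥΔT with Cᵥ = 5R/2: ΔU = (4.32)(20.79)(-110) = -9877 J.
Q = ΔU + W = -9877 − 3951 = -13828 J.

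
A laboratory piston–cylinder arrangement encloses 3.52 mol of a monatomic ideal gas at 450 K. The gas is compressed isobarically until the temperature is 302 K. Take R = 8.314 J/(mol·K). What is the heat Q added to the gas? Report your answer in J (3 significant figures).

Q ≈ -10800 J

Isobaric: W = nRΔT = (3.52)(8.314)(-148) = -4331 J.
ΔU = nCᵥΔT with Cᵥ = 3R/2: ΔU = (3.52)(12.47)(-148) = -6497 J.
Q = ΔU + W = -6497 − 4331 = -10828 J.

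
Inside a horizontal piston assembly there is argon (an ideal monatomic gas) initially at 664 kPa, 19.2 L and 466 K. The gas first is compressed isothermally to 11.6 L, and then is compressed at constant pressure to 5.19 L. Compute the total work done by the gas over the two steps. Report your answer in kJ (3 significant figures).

Step 1 (isothermal): W = P₁V₁ ln(V₂/V₁) = (12749) ln(11.6/19.2) = -6424 J.
After step 1: P = 1099 kPa, V = 11.6 L, T = 466 K.
Step 2 (isobaric): W = PΔV = (1099 kPa)(5.19 − 11.6 L) = -7045 J.
W_total = -6424 − 7045 = -13469 J.

W_total ≈ -13.5 kJ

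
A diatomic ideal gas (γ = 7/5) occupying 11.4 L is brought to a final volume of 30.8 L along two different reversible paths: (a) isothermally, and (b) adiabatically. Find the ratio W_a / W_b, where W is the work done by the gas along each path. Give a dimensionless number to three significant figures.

W_a / W_b ≈ 1.21

Path (a) isothermal: W = P₁V₁ ln(V₂/V₁) → W_a/(P₁V₁) = 0.9939.
Path (b) adiabatic: W = P₁V₁(1 − (V₁/V₂)^(γ−1))/(γ−1) → W_b/(P₁V₁) = 0.8201.
W_a / W_b = 0.9939 / 0.8201 = 1.212.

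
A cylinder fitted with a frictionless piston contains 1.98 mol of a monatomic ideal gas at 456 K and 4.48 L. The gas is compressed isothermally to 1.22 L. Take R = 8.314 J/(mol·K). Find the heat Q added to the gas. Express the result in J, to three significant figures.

Q ≈ -9760 J

Isothermal ⇒ ΔU = 0, so Q = W = nRT ln(V₂/V₁).
Q = (1.98)(8.314)(456) ln(1.22/4.48) = 7507 × -1.301 = -9764 J.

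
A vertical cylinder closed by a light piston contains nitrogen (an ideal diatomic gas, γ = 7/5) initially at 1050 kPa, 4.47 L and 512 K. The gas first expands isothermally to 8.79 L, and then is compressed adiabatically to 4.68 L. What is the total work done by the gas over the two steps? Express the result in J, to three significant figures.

W_total ≈ -191 J

Step 1 (isothermal): W = P₁V₁ ln(V₂/V₁) = (4694) ln(8.79/4.47) = 3174 J.
After step 1: P = 534 kPa, V = 8.79 L, T = 512 K.
Step 2 (adiabatic): W = (P₁V₁ − P₂V₂)/(γ−1) = (4694 − 6039)/0.4 = -3365 J.
W_total = 3174 − 3365 = -190.9 J.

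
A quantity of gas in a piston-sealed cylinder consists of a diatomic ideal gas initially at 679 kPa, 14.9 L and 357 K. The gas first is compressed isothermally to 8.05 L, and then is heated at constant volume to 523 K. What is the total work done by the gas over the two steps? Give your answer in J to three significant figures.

W_total ≈ -6230 J

Step 1 (isothermal): W = P₁V₁ ln(V₂/V₁) = (10117) ln(8.05/14.9) = -6229 J.
Step 2 (isochoric): W = 0 (constant volume).
W_total = -6229 + 0 = -6229 J.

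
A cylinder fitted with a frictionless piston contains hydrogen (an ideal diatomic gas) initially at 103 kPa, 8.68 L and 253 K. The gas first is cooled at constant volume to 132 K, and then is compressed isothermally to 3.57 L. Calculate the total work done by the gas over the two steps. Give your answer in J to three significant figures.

W_total ≈ -414 J

Step 1 (isochoric): W = 0 (constant volume).
After step 1: P = 53.74 kPa (V unchanged).
Step 2 (isothermal): W = P₁V₁ ln(V₂/V₁) = (466.5) ln(3.57/8.68) = -414.4 J.
W_total = 0 − 414.4 = -414.4 J.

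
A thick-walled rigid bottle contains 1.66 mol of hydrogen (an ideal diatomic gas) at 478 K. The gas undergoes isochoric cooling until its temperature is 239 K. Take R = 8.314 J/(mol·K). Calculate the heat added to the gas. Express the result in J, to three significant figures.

Constant volume ⇒ W = 0, so Q = ΔU = nCᵥΔT with Cᵥ = 5R/2 = 20.79 J/(mol·K).
ΔU = (1.66)(20.79)(239 − 478) = -8246 J.

Q ≈ -8250 J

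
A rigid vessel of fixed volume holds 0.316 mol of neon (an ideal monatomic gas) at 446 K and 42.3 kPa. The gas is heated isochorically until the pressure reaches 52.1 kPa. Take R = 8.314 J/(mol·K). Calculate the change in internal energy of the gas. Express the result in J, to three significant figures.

Constant volume ⇒ W = 0, so Q = ΔU = nCᵥΔT with Cᵥ = 3R/2 = 12.47 J/(mol·K).
At constant V, T₂/T₁ = P₂/P₁ ⇒ ΔT = T₁(P₂/P₁ − 1) = 446·(52.1/42.3 − 1) = 103.3 K.
ΔU = (0.316)(12.47)(103.3) = 407.2 J.

ΔU ≈ 407 J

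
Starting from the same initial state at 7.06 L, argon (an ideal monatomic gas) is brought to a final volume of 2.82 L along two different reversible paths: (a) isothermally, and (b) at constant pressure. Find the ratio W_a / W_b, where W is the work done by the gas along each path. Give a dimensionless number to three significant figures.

Path (a) isothermal: W = P₁V₁ ln(V₂/V₁) → W_a/(P₁V₁) = -0.9177.
Path (b) isobaric: W = P₁(V₂ − V₁) → W_b/(P₁V₁) = -0.6006.
W_a / W_b = -0.9177 / -0.6006 = 1.528.

W_a / W_b ≈ 1.53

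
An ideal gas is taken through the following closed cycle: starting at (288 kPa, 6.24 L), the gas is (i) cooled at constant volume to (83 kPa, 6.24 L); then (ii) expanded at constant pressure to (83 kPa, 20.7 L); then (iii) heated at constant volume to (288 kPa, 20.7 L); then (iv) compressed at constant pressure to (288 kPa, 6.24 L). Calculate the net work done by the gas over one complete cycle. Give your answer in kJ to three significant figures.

Constant-volume legs do no work.
W(ii) = (83)(20.7 − 6.24) = 1200 J; W(iv) = (288)(6.24 − 20.7) = -4164 J.
W_net = 1200 − 4164 = -2964 J (the counter-clockwise enclosed area).

W_net ≈ -2.96 kJ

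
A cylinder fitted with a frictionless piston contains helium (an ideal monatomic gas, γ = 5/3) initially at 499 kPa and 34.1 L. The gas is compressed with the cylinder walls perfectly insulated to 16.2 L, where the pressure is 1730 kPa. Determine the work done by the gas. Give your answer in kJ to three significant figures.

Adiabatic: W = (P₁V₁ − P₂V₂)/(γ − 1) with γ = 5/3.
P₁V₁ = 17016 J, P₂V₂ = 28026 J.
W = (17016 − 28026) / 0.6667 = -16515 J.

W ≈ -16.5 kJ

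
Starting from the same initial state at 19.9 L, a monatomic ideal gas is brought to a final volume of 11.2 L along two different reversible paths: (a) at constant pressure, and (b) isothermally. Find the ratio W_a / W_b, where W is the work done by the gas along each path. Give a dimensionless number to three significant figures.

W_a / W_b ≈ 0.761

Path (a) isobaric: W = P₁(V₂ − V₁) → W_a/(P₁V₁) = -0.4372.
Path (b) isothermal: W = P₁V₁ ln(V₂/V₁) → W_b/(P₁V₁) = -0.5748.
W_a / W_b = -0.4372 / -0.5748 = 0.7606.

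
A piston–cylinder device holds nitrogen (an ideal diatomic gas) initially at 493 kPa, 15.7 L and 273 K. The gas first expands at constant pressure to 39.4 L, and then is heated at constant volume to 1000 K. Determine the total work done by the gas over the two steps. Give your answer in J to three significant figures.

Step 1 (isobaric): W = PΔV = (493 kPa)(39.4 − 15.7 L) = 11684 J.
Step 2 (isochoric): W = 0 (constant volume).
W_total = 11684 + 0 = 11684 J.

W_total ≈ 11700 J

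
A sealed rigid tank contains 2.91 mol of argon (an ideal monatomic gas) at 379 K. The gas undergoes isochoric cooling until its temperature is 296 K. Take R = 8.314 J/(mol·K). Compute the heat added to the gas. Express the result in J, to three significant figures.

Q ≈ -3010 J

Constant volume ⇒ W = 0, so Q = ΔU = nCᵥΔT with Cᵥ = 3R/2 = 12.47 J/(mol·K).
ΔU = (2.91)(12.47)(296 − 379) = -3012 J.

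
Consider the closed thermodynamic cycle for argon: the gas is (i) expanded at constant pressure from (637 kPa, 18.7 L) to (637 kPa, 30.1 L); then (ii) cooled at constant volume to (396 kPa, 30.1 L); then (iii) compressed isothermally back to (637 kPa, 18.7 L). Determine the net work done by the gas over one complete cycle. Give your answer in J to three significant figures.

Leg (i): W = PΔV = (637)(30.1 − 18.7) = 7262 J.
Leg (ii): W = 0.
Leg (iii): W = PᵢVᵢ ln(V_f/Vᵢ) = (11920) ln(18.7/30.1) = -5674 J.
W_net = 7262 − 5674 = 1588 J.

W_net ≈ 1590 J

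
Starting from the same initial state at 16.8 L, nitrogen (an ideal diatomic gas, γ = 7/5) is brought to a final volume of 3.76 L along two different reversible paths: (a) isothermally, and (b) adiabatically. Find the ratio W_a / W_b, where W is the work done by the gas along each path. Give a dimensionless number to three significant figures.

Path (a) isothermal: W = P₁V₁ ln(V₂/V₁) → W_a/(P₁V₁) = -1.497.
Path (b) adiabatic: W = P₁V₁(1 − (V₁/V₂)^(γ−1))/(γ−1) → W_b/(P₁V₁) = -2.05.
W_a / W_b = -1.497 / -2.05 = 0.7303.

W_a / W_b ≈ 0.730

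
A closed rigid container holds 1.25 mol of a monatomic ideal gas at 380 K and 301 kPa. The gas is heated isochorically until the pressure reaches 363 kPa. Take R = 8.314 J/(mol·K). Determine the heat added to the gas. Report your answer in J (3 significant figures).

Q ≈ 1220 J

Constant volume ⇒ W = 0, so Q = ΔU = nCᵥΔT with Cᵥ = 3R/2 = 12.47 J/(mol·K).
At constant V, T₂/T₁ = P₂/P₁ ⇒ ΔT = T₁(P₂/P₁ − 1) = 380·(363/301 − 1) = 78.27 K.
ΔU = (1.25)(12.47)(78.27) = 1220 J.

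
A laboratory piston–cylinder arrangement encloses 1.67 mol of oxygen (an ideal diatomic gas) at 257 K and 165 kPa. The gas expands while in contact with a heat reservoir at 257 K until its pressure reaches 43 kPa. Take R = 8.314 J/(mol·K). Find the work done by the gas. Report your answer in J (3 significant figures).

W ≈ 4800 J

Isothermal process: W = nRT ln(V₂/V₁) = nRT ln(P₁/P₂).
W = (1.67)(8.314)(257) × ln(165/43)
  = 3568 × ln(3.837) = 3568 × 1.345
W_by_gas = 4798 J.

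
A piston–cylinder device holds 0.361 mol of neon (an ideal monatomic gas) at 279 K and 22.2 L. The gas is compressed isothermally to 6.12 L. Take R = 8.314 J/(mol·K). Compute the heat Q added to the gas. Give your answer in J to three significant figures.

Q ≈ -1080 J

Isothermal ⇒ ΔU = 0, so Q = W = nRT ln(V₂/V₁).
Q = (0.361)(8.314)(279) ln(6.12/22.2) = 837.4 × -1.289 = -1079 J.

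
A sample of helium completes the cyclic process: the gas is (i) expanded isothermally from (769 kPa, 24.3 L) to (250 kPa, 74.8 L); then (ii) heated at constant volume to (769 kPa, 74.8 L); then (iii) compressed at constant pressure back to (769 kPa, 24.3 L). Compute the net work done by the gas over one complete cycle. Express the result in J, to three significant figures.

W_net ≈ -17800 J

Leg (i): W = PᵢVᵢ ln(V_f/Vᵢ) = (18687) ln(74.8/24.3) = 21010 J.
Leg (ii): W = 0.
Leg (iii): W = PΔV = (769)(24.3 − 74.8) = -38834 J.
W_net = 21010 − 38834 = -17824 J.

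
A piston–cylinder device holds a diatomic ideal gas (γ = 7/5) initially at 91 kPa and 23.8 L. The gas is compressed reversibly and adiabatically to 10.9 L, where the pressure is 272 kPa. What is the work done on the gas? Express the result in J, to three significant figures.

Adiabatic: W = (P₁V₁ − P₂V₂)/(γ − 1) with γ = 7/5.
P₁V₁ = 2166 J, P₂V₂ = 2965 J.
W = (2166 − 2965) / 0.4 = -1998 J.
Work on gas = −W_by = 1998 J.

W ≈ 2000 J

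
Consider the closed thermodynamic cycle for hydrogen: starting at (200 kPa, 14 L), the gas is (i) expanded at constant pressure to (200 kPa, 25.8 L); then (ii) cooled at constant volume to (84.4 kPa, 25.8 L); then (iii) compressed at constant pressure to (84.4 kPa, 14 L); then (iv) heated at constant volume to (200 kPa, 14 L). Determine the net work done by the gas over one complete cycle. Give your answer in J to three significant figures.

Constant-volume legs do no work.
W(i) = (200)(25.8 − 14) = 2360 J; W(iii) = (84.4)(14 − 25.8) = -995.9 J.
W_net = 2360 − 995.9 = 1364 J (the clockwise enclosed area).

W_net ≈ 1360 J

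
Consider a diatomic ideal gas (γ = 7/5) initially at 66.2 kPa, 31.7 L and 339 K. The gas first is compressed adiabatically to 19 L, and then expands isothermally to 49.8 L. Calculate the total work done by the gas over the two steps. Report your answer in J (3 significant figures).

W_total ≈ 1290 J

Step 1 (adiabatic): W = (P₁V₁ − P₂V₂)/(γ−1) = (2099 − 2575)/0.4 = -1192 J.
After step 1: P = 135.5 kPa, V = 19 L, T = 416 K.
Step 2 (isothermal): W = P₁V₁ ln(V₂/V₁) = (2575) ln(49.8/19) = 2482 J.
W_total = -1192 + 2482 = 1289 J.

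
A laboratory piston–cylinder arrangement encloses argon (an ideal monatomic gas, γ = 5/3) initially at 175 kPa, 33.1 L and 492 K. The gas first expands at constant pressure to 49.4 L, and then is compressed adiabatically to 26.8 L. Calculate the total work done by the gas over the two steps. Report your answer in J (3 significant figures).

W_total ≈ -3670 J

Step 1 (isobaric): W = PΔV = (175 kPa)(49.4 − 33.1 L) = 2852 J.
After step 1: P = 175 kPa, V = 49.4 L, T = 734.3 K.
Step 2 (adiabatic): W = (P₁V₁ − P₂V₂)/(γ−1) = (8645 − 12997)/0.667 = -6527 J.
W_total = 2852 − 6527 = -3675 J.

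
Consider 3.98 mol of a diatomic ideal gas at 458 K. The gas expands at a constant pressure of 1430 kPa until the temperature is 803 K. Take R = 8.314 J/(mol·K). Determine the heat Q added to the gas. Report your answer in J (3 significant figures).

Isobaric: W = nRΔT = (3.98)(8.314)(345) = 11416 J.
ΔU = nCᵥΔT with Cᵥ = 5R/2: ΔU = (3.98)(20.79)(345) = 28540 J.
Q = ΔU + W = 28540 + 11416 = 39956 J.

Q ≈ 40000 J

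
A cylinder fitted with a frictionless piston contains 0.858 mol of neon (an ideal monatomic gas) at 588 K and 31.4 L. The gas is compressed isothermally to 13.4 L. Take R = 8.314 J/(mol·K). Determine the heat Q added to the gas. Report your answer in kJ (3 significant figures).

Isothermal ⇒ ΔU = 0, so Q = W = nRT ln(V₂/V₁).
Q = (0.858)(8.314)(588) ln(13.4/31.4) = 4194 × -0.8516 = -3572 J.

Q ≈ -3.57 kJ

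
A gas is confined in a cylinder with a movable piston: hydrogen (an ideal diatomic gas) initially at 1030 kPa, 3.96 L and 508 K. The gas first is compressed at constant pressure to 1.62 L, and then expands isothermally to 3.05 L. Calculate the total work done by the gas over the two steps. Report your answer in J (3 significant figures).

W_total ≈ -1350 J

Step 1 (isobaric): W = PΔV = (1030 kPa)(1.62 − 3.96 L) = -2410 J.
After step 1: P = 1030 kPa, V = 1.62 L, T = 207.8 K.
Step 2 (isothermal): W = P₁V₁ ln(V₂/V₁) = (1669) ln(3.05/1.62) = 1056 J.
W_total = -2410 + 1056 = -1354 J.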